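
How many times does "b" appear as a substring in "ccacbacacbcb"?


Searching for "b" in "ccacbacacbcb"
Scanning each position:
  Position 0: "c" => no
  Position 1: "c" => no
  Position 2: "a" => no
  Position 3: "c" => no
  Position 4: "b" => MATCH
  Position 5: "a" => no
  Position 6: "c" => no
  Position 7: "a" => no
  Position 8: "c" => no
  Position 9: "b" => MATCH
  Position 10: "c" => no
  Position 11: "b" => MATCH
Total occurrences: 3

3


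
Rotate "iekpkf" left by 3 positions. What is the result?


Input: "iekpkf", rotate left by 3
First 3 characters: "iek"
Remaining characters: "pkf"
Concatenate remaining + first: "pkf" + "iek" = "pkfiek"

pkfiek


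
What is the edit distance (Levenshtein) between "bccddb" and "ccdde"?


Computing edit distance: "bccddb" -> "ccdde"
DP table:
           c    c    d    d    e
      0    1    2    3    4    5
  b   1    1    2    3    4    5
  c   2    1    1    2    3    4
  c   3    2    1    2    3    4
  d   4    3    2    1    2    3
  d   5    4    3    2    1    2
  b   6    5    4    3    2    2
Edit distance = dp[6][5] = 2

2


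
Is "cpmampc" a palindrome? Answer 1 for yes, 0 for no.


Input: cpmampc
Reversed: cpmampc
  Compare pos 0 ('c') with pos 6 ('c'): match
  Compare pos 1 ('p') with pos 5 ('p'): match
  Compare pos 2 ('m') with pos 4 ('m'): match
Result: palindrome

1


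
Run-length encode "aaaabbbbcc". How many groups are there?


Input: aaaabbbbcc
Scanning for consecutive runs:
  Group 1: 'a' x 4 (positions 0-3)
  Group 2: 'b' x 4 (positions 4-7)
  Group 3: 'c' x 2 (positions 8-9)
Total groups: 3

3


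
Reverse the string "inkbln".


Input: inkbln
Reading characters right to left:
  Position 5: 'n'
  Position 4: 'l'
  Position 3: 'b'
  Position 2: 'k'
  Position 1: 'n'
  Position 0: 'i'
Reversed: nlbkni

nlbkni


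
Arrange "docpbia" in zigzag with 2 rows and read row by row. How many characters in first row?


Zigzag "docpbia" into 2 rows:
Placing characters:
  'd' => row 0
  'o' => row 1
  'c' => row 0
  'p' => row 1
  'b' => row 0
  'i' => row 1
  'a' => row 0
Rows:
  Row 0: "dcba"
  Row 1: "opi"
First row length: 4

4


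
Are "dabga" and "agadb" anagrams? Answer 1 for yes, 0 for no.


Strings: "dabga", "agadb"
Sorted first:  aabdg
Sorted second: aabdg
Sorted forms match => anagrams

1


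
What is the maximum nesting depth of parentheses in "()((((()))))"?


Input: "()((((()))))"
Tracking depth:
  Position 0 '(': depth becomes 1
  Position 1 ')': depth becomes 0
  Position 2 '(': depth becomes 1
  Position 3 '(': depth becomes 2
  Position 4 '(': depth becomes 3
  Position 5 '(': depth becomes 4
  Position 6 '(': depth becomes 5
  Position 7 ')': depth becomes 4
  Position 8 ')': depth becomes 3
  Position 9 ')': depth becomes 2
  Position 10 ')': depth becomes 1
  Position 11 ')': depth becomes 0
Maximum depth reached: 5

5


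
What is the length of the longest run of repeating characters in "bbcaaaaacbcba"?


Input: "bbcaaaaacbcba"
Scanning for longest run:
  Position 1 ('b'): continues run of 'b', length=2
  Position 2 ('c'): new char, reset run to 1
  Position 3 ('a'): new char, reset run to 1
  Position 4 ('a'): continues run of 'a', length=2
  Position 5 ('a'): continues run of 'a', length=3
  Position 6 ('a'): continues run of 'a', length=4
  Position 7 ('a'): continues run of 'a', length=5
  Position 8 ('c'): new char, reset run to 1
  Position 9 ('b'): new char, reset run to 1
  Position 10 ('c'): new char, reset run to 1
  Position 11 ('b'): new char, reset run to 1
  Position 12 ('a'): new char, reset run to 1
Longest run: 'a' with length 5

5


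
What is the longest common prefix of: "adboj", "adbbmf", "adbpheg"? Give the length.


Words: adboj, adbbmf, adbpheg
  Position 0: all 'a' => match
  Position 1: all 'd' => match
  Position 2: all 'b' => match
  Position 3: ('o', 'b', 'p') => mismatch, stop
LCP = "adb" (length 3)

3


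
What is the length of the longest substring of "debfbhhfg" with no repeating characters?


Input: "debfbhhfg"
Sliding window (track last position of each char):
  Position 0 ('d'): window [0,0] length 1 -- new best
  Position 1 ('e'): window [0,1] length 2 -- new best
  Position 2 ('b'): window [0,2] length 3 -- new best
  Position 3 ('f'): window [0,3] length 4 -- new best
  Position 4 ('b'): repeat (last at 2), move window start to 3
  Position 4 ('b'): window [3,4] length 2
  Position 5 ('h'): window [3,5] length 3
  Position 6 ('h'): repeat (last at 5), move window start to 6
  Position 6 ('h'): window [6,6] length 1
  Position 7 ('f'): window [6,7] length 2
  Position 8 ('g'): window [6,8] length 3
Longest substring with no repeats: "debf" with length 4

4


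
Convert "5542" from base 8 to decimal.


Input: "5542" in base 8
Positional expansion:
  Digit '5' (value 5) x 8^3 = 2560
  Digit '5' (value 5) x 8^2 = 320
  Digit '4' (value 4) x 8^1 = 32
  Digit '2' (value 2) x 8^0 = 2
Sum = 2914

2914


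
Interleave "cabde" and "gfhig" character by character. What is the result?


Interleaving "cabde" and "gfhig":
  Position 0: 'c' from first, 'g' from second => "cg"
  Position 1: 'a' from first, 'f' from second => "af"
  Position 2: 'b' from first, 'h' from second => "bh"
  Position 3: 'd' from first, 'i' from second => "di"
  Position 4: 'e' from first, 'g' from second => "eg"
Result: cgafbhdieg

cgafbhdieg


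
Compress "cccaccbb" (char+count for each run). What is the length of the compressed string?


Input: cccaccbb
Runs:
  'c' x 3 => "c3"
  'a' x 1 => "a1"
  'c' x 2 => "c2"
  'b' x 2 => "b2"
Compressed: "c3a1c2b2"
Compressed length: 8

8


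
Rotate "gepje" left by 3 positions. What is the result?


Input: "gepje", rotate left by 3
First 3 characters: "gep"
Remaining characters: "je"
Concatenate remaining + first: "je" + "gep" = "jegep"

jegep


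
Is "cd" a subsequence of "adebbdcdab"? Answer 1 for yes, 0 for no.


Check if "cd" is a subsequence of "adebbdcdab"
Greedy scan:
  Position 0 ('a'): no match needed
  Position 1 ('d'): no match needed
  Position 2 ('e'): no match needed
  Position 3 ('b'): no match needed
  Position 4 ('b'): no match needed
  Position 5 ('d'): no match needed
  Position 6 ('c'): matches sub[0] = 'c'
  Position 7 ('d'): matches sub[1] = 'd'
  Position 8 ('a'): no match needed
  Position 9 ('b'): no match needed
All 2 characters matched => is a subsequence

1


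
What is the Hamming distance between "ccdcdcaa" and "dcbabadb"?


Comparing "ccdcdcaa" and "dcbabadb" position by position:
  Position 0: 'c' vs 'd' => differ
  Position 1: 'c' vs 'c' => same
  Position 2: 'd' vs 'b' => differ
  Position 3: 'c' vs 'a' => differ
  Position 4: 'd' vs 'b' => differ
  Position 5: 'c' vs 'a' => differ
  Position 6: 'a' vs 'd' => differ
  Position 7: 'a' vs 'b' => differ
Total differences (Hamming distance): 7

7


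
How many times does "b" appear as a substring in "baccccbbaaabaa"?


Searching for "b" in "baccccbbaaabaa"
Scanning each position:
  Position 0: "b" => MATCH
  Position 1: "a" => no
  Position 2: "c" => no
  Position 3: "c" => no
  Position 4: "c" => no
  Position 5: "c" => no
  Position 6: "b" => MATCH
  Position 7: "b" => MATCH
  Position 8: "a" => no
  Position 9: "a" => no
  Position 10: "a" => no
  Position 11: "b" => MATCH
  Position 12: "a" => no
  Position 13: "a" => no
Total occurrences: 4

4


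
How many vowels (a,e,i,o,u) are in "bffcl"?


Input: bffcl
Checking each character:
  'b' at position 0: consonant
  'f' at position 1: consonant
  'f' at position 2: consonant
  'c' at position 3: consonant
  'l' at position 4: consonant
Total vowels: 0

0


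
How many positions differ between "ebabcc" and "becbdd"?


Comparing "ebabcc" and "becbdd" position by position:
  Position 0: 'e' vs 'b' => DIFFER
  Position 1: 'b' vs 'e' => DIFFER
  Position 2: 'a' vs 'c' => DIFFER
  Position 3: 'b' vs 'b' => same
  Position 4: 'c' vs 'd' => DIFFER
  Position 5: 'c' vs 'd' => DIFFER
Positions that differ: 5

5


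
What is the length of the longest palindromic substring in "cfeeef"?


Input: "cfeeef"
Checking substrings for palindromes:
  [1:6] "feeef" (len 5) => palindrome
  [2:5] "eee" (len 3) => palindrome
  [2:4] "ee" (len 2) => palindrome
  [3:5] "ee" (len 2) => palindrome
Longest palindromic substring: "feeef" with length 5

5


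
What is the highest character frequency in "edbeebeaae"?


Input: edbeebeaae
Character counts:
  'a': 2
  'b': 2
  'd': 1
  'e': 5
Maximum frequency: 5

5


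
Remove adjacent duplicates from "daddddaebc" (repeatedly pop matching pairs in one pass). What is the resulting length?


Input: daddddaebc
Stack-based adjacent duplicate removal:
  Read 'd': push. Stack: d
  Read 'a': push. Stack: da
  Read 'd': push. Stack: dad
  Read 'd': matches stack top 'd' => pop. Stack: da
  Read 'd': push. Stack: dad
  Read 'd': matches stack top 'd' => pop. Stack: da
  Read 'a': matches stack top 'a' => pop. Stack: d
  Read 'e': push. Stack: de
  Read 'b': push. Stack: deb
  Read 'c': push. Stack: debc
Final stack: "debc" (length 4)

4


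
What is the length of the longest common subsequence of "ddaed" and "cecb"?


LCS of "ddaed" and "cecb"
DP table:
           c    e    c    b
      0    0    0    0    0
  d   0    0    0    0    0
  d   0    0    0    0    0
  a   0    0    0    0    0
  e   0    0    1    1    1
  d   0    0    1    1    1
LCS length = dp[5][4] = 1

1


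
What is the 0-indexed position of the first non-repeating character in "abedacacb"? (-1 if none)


Input: abedacacb
Character frequencies:
  'a': 3
  'b': 2
  'c': 2
  'd': 1
  'e': 1
Scanning left to right for freq == 1:
  Position 0 ('a'): freq=3, skip
  Position 1 ('b'): freq=2, skip
  Position 2 ('e'): unique! => answer = 2

2


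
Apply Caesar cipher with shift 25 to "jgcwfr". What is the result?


Caesar cipher: shift "jgcwfr" by 25
  'j' (pos 9) + 25 = pos 8 = 'i'
  'g' (pos 6) + 25 = pos 5 = 'f'
  'c' (pos 2) + 25 = pos 1 = 'b'
  'w' (pos 22) + 25 = pos 21 = 'v'
  'f' (pos 5) + 25 = pos 4 = 'e'
  'r' (pos 17) + 25 = pos 16 = 'q'
Result: ifbveq

ifbveq


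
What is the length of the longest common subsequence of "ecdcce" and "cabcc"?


LCS of "ecdcce" and "cabcc"
DP table:
           c    a    b    c    c
      0    0    0    0    0    0
  e   0    0    0    0    0    0
  c   0    1    1    1    1    1
  d   0    1    1    1    1    1
  c   0    1    1    1    2    2
  c   0    1    1    1    2    3
  e   0    1    1    1    2    3
LCS length = dp[6][5] = 3

3


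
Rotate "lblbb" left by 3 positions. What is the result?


Input: "lblbb", rotate left by 3
First 3 characters: "lbl"
Remaining characters: "bb"
Concatenate remaining + first: "bb" + "lbl" = "bblbl"

bblbl


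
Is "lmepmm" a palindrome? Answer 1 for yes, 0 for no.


Input: lmepmm
Reversed: mmpeml
  Compare pos 0 ('l') with pos 5 ('m'): MISMATCH
  Compare pos 1 ('m') with pos 4 ('m'): match
  Compare pos 2 ('e') with pos 3 ('p'): MISMATCH
Result: not a palindrome

0


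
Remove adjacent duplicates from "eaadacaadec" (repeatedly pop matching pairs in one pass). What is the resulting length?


Input: eaadacaadec
Stack-based adjacent duplicate removal:
  Read 'e': push. Stack: e
  Read 'a': push. Stack: ea
  Read 'a': matches stack top 'a' => pop. Stack: e
  Read 'd': push. Stack: ed
  Read 'a': push. Stack: eda
  Read 'c': push. Stack: edac
  Read 'a': push. Stack: edaca
  Read 'a': matches stack top 'a' => pop. Stack: edac
  Read 'd': push. Stack: edacd
  Read 'e': push. Stack: edacde
  Read 'c': push. Stack: edacdec
Final stack: "edacdec" (length 7)

7


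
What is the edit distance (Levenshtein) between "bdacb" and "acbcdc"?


Computing edit distance: "bdacb" -> "acbcdc"
DP table:
           a    c    b    c    d    c
      0    1    2    3    4    5    6
  b   1    1    2    2    3    4    5
  d   2    2    2    3    3    3    4
  a   3    2    3    3    4    4    4
  c   4    3    2    3    3    4    4
  b   5    4    3    2    3    4    5
Edit distance = dp[5][6] = 5

5


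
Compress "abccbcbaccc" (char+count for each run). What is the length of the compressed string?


Input: abccbcbaccc
Runs:
  'a' x 1 => "a1"
  'b' x 1 => "b1"
  'c' x 2 => "c2"
  'b' x 1 => "b1"
  'c' x 1 => "c1"
  'b' x 1 => "b1"
  'a' x 1 => "a1"
  'c' x 3 => "c3"
Compressed: "a1b1c2b1c1b1a1c3"
Compressed length: 16

16


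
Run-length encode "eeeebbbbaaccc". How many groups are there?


Input: eeeebbbbaaccc
Scanning for consecutive runs:
  Group 1: 'e' x 4 (positions 0-3)
  Group 2: 'b' x 4 (positions 4-7)
  Group 3: 'a' x 2 (positions 8-9)
  Group 4: 'c' x 3 (positions 10-12)
Total groups: 4

4


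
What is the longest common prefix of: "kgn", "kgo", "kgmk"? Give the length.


Words: kgn, kgo, kgmk
  Position 0: all 'k' => match
  Position 1: all 'g' => match
  Position 2: ('n', 'o', 'm') => mismatch, stop
LCP = "kg" (length 2)

2


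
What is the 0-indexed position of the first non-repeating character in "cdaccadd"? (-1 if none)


Input: cdaccadd
Character frequencies:
  'a': 2
  'c': 3
  'd': 3
Scanning left to right for freq == 1:
  Position 0 ('c'): freq=3, skip
  Position 1 ('d'): freq=3, skip
  Position 2 ('a'): freq=2, skip
  Position 3 ('c'): freq=3, skip
  Position 4 ('c'): freq=3, skip
  Position 5 ('a'): freq=2, skip
  Position 6 ('d'): freq=3, skip
  Position 7 ('d'): freq=3, skip
  No unique character found => answer = -1

-1


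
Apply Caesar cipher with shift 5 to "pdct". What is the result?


Caesar cipher: shift "pdct" by 5
  'p' (pos 15) + 5 = pos 20 = 'u'
  'd' (pos 3) + 5 = pos 8 = 'i'
  'c' (pos 2) + 5 = pos 7 = 'h'
  't' (pos 19) + 5 = pos 24 = 'y'
Result: uihy

uihy


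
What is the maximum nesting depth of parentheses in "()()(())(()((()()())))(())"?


Input: "()()(())(()((()()())))(())"
Tracking depth:
  Position 0 '(': depth becomes 1
  Position 1 ')': depth becomes 0
  Position 2 '(': depth becomes 1
  Position 3 ')': depth becomes 0
  Position 4 '(': depth becomes 1
  Position 5 '(': depth becomes 2
  Position 6 ')': depth becomes 1
  Position 7 ')': depth becomes 0
  Position 8 '(': depth becomes 1
  Position 9 '(': depth becomes 2
  Position 10 ')': depth becomes 1
  Position 11 '(': depth becomes 2
  Position 12 '(': depth becomes 3
  Position 13 '(': depth becomes 4
  Position 14 ')': depth becomes 3
  Position 15 '(': depth becomes 4
  Position 16 ')': depth becomes 3
  Position 17 '(': depth becomes 4
  Position 18 ')': depth becomes 3
  Position 19 ')': depth becomes 2
  Position 20 ')': depth becomes 1
  Position 21 ')': depth becomes 0
  Position 22 '(': depth becomes 1
  Position 23 '(': depth becomes 2
  Position 24 ')': depth becomes 1
  Position 25 ')': depth becomes 0
Maximum depth reached: 4

4


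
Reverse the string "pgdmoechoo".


Input: pgdmoechoo
Reading characters right to left:
  Position 9: 'o'
  Position 8: 'o'
  Position 7: 'h'
  Position 6: 'c'
  Position 5: 'e'
  Position 4: 'o'
  Position 3: 'm'
  Position 2: 'd'
  Position 1: 'g'
  Position 0: 'p'
Reversed: oohceomdgp

oohceomdgp


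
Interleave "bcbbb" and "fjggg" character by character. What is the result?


Interleaving "bcbbb" and "fjggg":
  Position 0: 'b' from first, 'f' from second => "bf"
  Position 1: 'c' from first, 'j' from second => "cj"
  Position 2: 'b' from first, 'g' from second => "bg"
  Position 3: 'b' from first, 'g' from second => "bg"
  Position 4: 'b' from first, 'g' from second => "bg"
Result: bfcjbgbgbg

bfcjbgbgbg


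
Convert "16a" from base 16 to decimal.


Input: "16a" in base 16
Positional expansion:
  Digit '1' (value 1) x 16^2 = 256
  Digit '6' (value 6) x 16^1 = 96
  Digit 'a' (value 10) x 16^0 = 10
Sum = 362

362


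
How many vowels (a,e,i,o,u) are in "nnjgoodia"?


Input: nnjgoodia
Checking each character:
  'n' at position 0: consonant
  'n' at position 1: consonant
  'j' at position 2: consonant
  'g' at position 3: consonant
  'o' at position 4: vowel (running total: 1)
  'o' at position 5: vowel (running total: 2)
  'd' at position 6: consonant
  'i' at position 7: vowel (running total: 3)
  'a' at position 8: vowel (running total: 4)
Total vowels: 4

4


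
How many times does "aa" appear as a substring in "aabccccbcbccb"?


Searching for "aa" in "aabccccbcbccb"
Scanning each position:
  Position 0: "aa" => MATCH
  Position 1: "ab" => no
  Position 2: "bc" => no
  Position 3: "cc" => no
  Position 4: "cc" => no
  Position 5: "cc" => no
  Position 6: "cb" => no
  Position 7: "bc" => no
  Position 8: "cb" => no
  Position 9: "bc" => no
  Position 10: "cc" => no
  Position 11: "cb" => no
Total occurrences: 1

1


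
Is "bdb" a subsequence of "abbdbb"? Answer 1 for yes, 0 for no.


Check if "bdb" is a subsequence of "abbdbb"
Greedy scan:
  Position 0 ('a'): no match needed
  Position 1 ('b'): matches sub[0] = 'b'
  Position 2 ('b'): no match needed
  Position 3 ('d'): matches sub[1] = 'd'
  Position 4 ('b'): matches sub[2] = 'b'
  Position 5 ('b'): no match needed
All 3 characters matched => is a subsequence

1


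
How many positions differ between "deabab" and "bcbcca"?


Comparing "deabab" and "bcbcca" position by position:
  Position 0: 'd' vs 'b' => DIFFER
  Position 1: 'e' vs 'c' => DIFFER
  Position 2: 'a' vs 'b' => DIFFER
  Position 3: 'b' vs 'c' => DIFFER
  Position 4: 'a' vs 'c' => DIFFER
  Position 5: 'b' vs 'a' => DIFFER
Positions that differ: 6

6


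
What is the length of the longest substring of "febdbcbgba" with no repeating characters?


Input: "febdbcbgba"
Sliding window (track last position of each char):
  Position 0 ('f'): window [0,0] length 1 -- new best
  Position 1 ('e'): window [0,1] length 2 -- new best
  Position 2 ('b'): window [0,2] length 3 -- new best
  Position 3 ('d'): window [0,3] length 4 -- new best
  Position 4 ('b'): repeat (last at 2), move window start to 3
  Position 4 ('b'): window [3,4] length 2
  Position 5 ('c'): window [3,5] length 3
  Position 6 ('b'): repeat (last at 4), move window start to 5
  Position 6 ('b'): window [5,6] length 2
  Position 7 ('g'): window [5,7] length 3
  Position 8 ('b'): repeat (last at 6), move window start to 7
  Position 8 ('b'): window [7,8] length 2
  Position 9 ('a'): window [7,9] length 3
Longest substring with no repeats: "febd" with length 4

4


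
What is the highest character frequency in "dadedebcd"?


Input: dadedebcd
Character counts:
  'a': 1
  'b': 1
  'c': 1
  'd': 4
  'e': 2
Maximum frequency: 4

4


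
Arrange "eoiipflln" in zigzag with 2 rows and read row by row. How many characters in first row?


Zigzag "eoiipflln" into 2 rows:
Placing characters:
  'e' => row 0
  'o' => row 1
  'i' => row 0
  'i' => row 1
  'p' => row 0
  'f' => row 1
  'l' => row 0
  'l' => row 1
  'n' => row 0
Rows:
  Row 0: "eipln"
  Row 1: "oifl"
First row length: 5

5


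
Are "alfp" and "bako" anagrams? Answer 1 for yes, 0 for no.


Strings: "alfp", "bako"
Sorted first:  aflp
Sorted second: abko
Differ at position 1: 'f' vs 'b' => not anagrams

0


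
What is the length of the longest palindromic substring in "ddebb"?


Input: "ddebb"
Checking substrings for palindromes:
  [0:2] "dd" (len 2) => palindrome
  [3:5] "bb" (len 2) => palindrome
Longest palindromic substring: "dd" with length 2

2


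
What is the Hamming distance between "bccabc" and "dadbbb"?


Comparing "bccabc" and "dadbbb" position by position:
  Position 0: 'b' vs 'd' => differ
  Position 1: 'c' vs 'a' => differ
  Position 2: 'c' vs 'd' => differ
  Position 3: 'a' vs 'b' => differ
  Position 4: 'b' vs 'b' => same
  Position 5: 'c' vs 'b' => differ
Total differences (Hamming distance): 5

5


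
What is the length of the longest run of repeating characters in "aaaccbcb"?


Input: "aaaccbcb"
Scanning for longest run:
  Position 1 ('a'): continues run of 'a', length=2
  Position 2 ('a'): continues run of 'a', length=3
  Position 3 ('c'): new char, reset run to 1
  Position 4 ('c'): continues run of 'c', length=2
  Position 5 ('b'): new char, reset run to 1
  Position 6 ('c'): new char, reset run to 1
  Position 7 ('b'): new char, reset run to 1
Longest run: 'a' with length 3

3


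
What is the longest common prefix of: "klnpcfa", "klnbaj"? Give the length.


Words: klnpcfa, klnbaj
  Position 0: all 'k' => match
  Position 1: all 'l' => match
  Position 2: all 'n' => match
  Position 3: ('p', 'b') => mismatch, stop
LCP = "kln" (length 3)

3


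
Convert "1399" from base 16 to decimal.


Input: "1399" in base 16
Positional expansion:
  Digit '1' (value 1) x 16^3 = 4096
  Digit '3' (value 3) x 16^2 = 768
  Digit '9' (value 9) x 16^1 = 144
  Digit '9' (value 9) x 16^0 = 9
Sum = 5017

5017


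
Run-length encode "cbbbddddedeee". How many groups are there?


Input: cbbbddddedeee
Scanning for consecutive runs:
  Group 1: 'c' x 1 (positions 0-0)
  Group 2: 'b' x 3 (positions 1-3)
  Group 3: 'd' x 4 (positions 4-7)
  Group 4: 'e' x 1 (positions 8-8)
  Group 5: 'd' x 1 (positions 9-9)
  Group 6: 'e' x 3 (positions 10-12)
Total groups: 6

6


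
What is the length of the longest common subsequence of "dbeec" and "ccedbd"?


LCS of "dbeec" and "ccedbd"
DP table:
           c    c    e    d    b    d
      0    0    0    0    0    0    0
  d   0    0    0    0    1    1    1
  b   0    0    0    0    1    2    2
  e   0    0    0    1    1    2    2
  e   0    0    0    1    1    2    2
  c   0    1    1    1    1    2    2
LCS length = dp[5][6] = 2

2


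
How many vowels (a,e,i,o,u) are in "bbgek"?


Input: bbgek
Checking each character:
  'b' at position 0: consonant
  'b' at position 1: consonant
  'g' at position 2: consonant
  'e' at position 3: vowel (running total: 1)
  'k' at position 4: consonant
Total vowels: 1

1


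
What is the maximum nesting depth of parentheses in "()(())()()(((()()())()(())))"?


Input: "()(())()()(((()()())()(())))"
Tracking depth:
  Position 0 '(': depth becomes 1
  Position 1 ')': depth becomes 0
  Position 2 '(': depth becomes 1
  Position 3 '(': depth becomes 2
  Position 4 ')': depth becomes 1
  Position 5 ')': depth becomes 0
  Position 6 '(': depth becomes 1
  Position 7 ')': depth becomes 0
  Position 8 '(': depth becomes 1
  Position 9 ')': depth becomes 0
  Position 10 '(': depth becomes 1
  Position 11 '(': depth becomes 2
  Position 12 '(': depth becomes 3
  Position 13 '(': depth becomes 4
  Position 14 ')': depth becomes 3
  Position 15 '(': depth becomes 4
  Position 16 ')': depth becomes 3
  Position 17 '(': depth becomes 4
  Position 18 ')': depth becomes 3
  Position 19 ')': depth becomes 2
  Position 20 '(': depth becomes 3
  Position 21 ')': depth becomes 2
  Position 22 '(': depth becomes 3
  Position 23 '(': depth becomes 4
  Position 24 ')': depth becomes 3
  Position 25 ')': depth becomes 2
  Position 26 ')': depth becomes 1
  Position 27 ')': depth becomes 0
Maximum depth reached: 4

4


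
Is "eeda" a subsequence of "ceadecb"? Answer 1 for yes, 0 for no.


Check if "eeda" is a subsequence of "ceadecb"
Greedy scan:
  Position 0 ('c'): no match needed
  Position 1 ('e'): matches sub[0] = 'e'
  Position 2 ('a'): no match needed
  Position 3 ('d'): no match needed
  Position 4 ('e'): matches sub[1] = 'e'
  Position 5 ('c'): no match needed
  Position 6 ('b'): no match needed
Only matched 2/4 characters => not a subsequence

0


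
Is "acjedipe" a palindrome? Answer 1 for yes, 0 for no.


Input: acjedipe
Reversed: epidejca
  Compare pos 0 ('a') with pos 7 ('e'): MISMATCH
  Compare pos 1 ('c') with pos 6 ('p'): MISMATCH
  Compare pos 2 ('j') with pos 5 ('i'): MISMATCH
  Compare pos 3 ('e') with pos 4 ('d'): MISMATCH
Result: not a palindrome

0


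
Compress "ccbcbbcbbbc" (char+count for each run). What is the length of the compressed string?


Input: ccbcbbcbbbc
Runs:
  'c' x 2 => "c2"
  'b' x 1 => "b1"
  'c' x 1 => "c1"
  'b' x 2 => "b2"
  'c' x 1 => "c1"
  'b' x 3 => "b3"
  'c' x 1 => "c1"
Compressed: "c2b1c1b2c1b3c1"
Compressed length: 14

14


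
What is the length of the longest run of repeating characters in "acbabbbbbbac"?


Input: "acbabbbbbbac"
Scanning for longest run:
  Position 1 ('c'): new char, reset run to 1
  Position 2 ('b'): new char, reset run to 1
  Position 3 ('a'): new char, reset run to 1
  Position 4 ('b'): new char, reset run to 1
  Position 5 ('b'): continues run of 'b', length=2
  Position 6 ('b'): continues run of 'b', length=3
  Position 7 ('b'): continues run of 'b', length=4
  Position 8 ('b'): continues run of 'b', length=5
  Position 9 ('b'): continues run of 'b', length=6
  Position 10 ('a'): new char, reset run to 1
  Position 11 ('c'): new char, reset run to 1
Longest run: 'b' with length 6

6


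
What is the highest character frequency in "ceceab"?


Input: ceceab
Character counts:
  'a': 1
  'b': 1
  'c': 2
  'e': 2
Maximum frequency: 2

2


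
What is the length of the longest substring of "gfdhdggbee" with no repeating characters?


Input: "gfdhdggbee"
Sliding window (track last position of each char):
  Position 0 ('g'): window [0,0] length 1 -- new best
  Position 1 ('f'): window [0,1] length 2 -- new best
  Position 2 ('d'): window [0,2] length 3 -- new best
  Position 3 ('h'): window [0,3] length 4 -- new best
  Position 4 ('d'): repeat (last at 2), move window start to 3
  Position 4 ('d'): window [3,4] length 2
  Position 5 ('g'): window [3,5] length 3
  Position 6 ('g'): repeat (last at 5), move window start to 6
  Position 6 ('g'): window [6,6] length 1
  Position 7 ('b'): window [6,7] length 2
  Position 8 ('e'): window [6,8] length 3
  Position 9 ('e'): repeat (last at 8), move window start to 9
  Position 9 ('e'): window [9,9] length 1
Longest substring with no repeats: "gfdh" with length 4

4


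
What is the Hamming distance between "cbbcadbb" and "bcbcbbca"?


Comparing "cbbcadbb" and "bcbcbbca" position by position:
  Position 0: 'c' vs 'b' => differ
  Position 1: 'b' vs 'c' => differ
  Position 2: 'b' vs 'b' => same
  Position 3: 'c' vs 'c' => same
  Position 4: 'a' vs 'b' => differ
  Position 5: 'd' vs 'b' => differ
  Position 6: 'b' vs 'c' => differ
  Position 7: 'b' vs 'a' => differ
Total differences (Hamming distance): 6

6


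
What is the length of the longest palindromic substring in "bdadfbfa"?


Input: "bdadfbfa"
Checking substrings for palindromes:
  [1:4] "dad" (len 3) => palindrome
  [4:7] "fbf" (len 3) => palindrome
Longest palindromic substring: "dad" with length 3

3


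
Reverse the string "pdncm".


Input: pdncm
Reading characters right to left:
  Position 4: 'm'
  Position 3: 'c'
  Position 2: 'n'
  Position 1: 'd'
  Position 0: 'p'
Reversed: mcndp

mcndp


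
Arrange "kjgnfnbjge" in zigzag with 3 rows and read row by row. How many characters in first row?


Zigzag "kjgnfnbjge" into 3 rows:
Placing characters:
  'k' => row 0
  'j' => row 1
  'g' => row 2
  'n' => row 1
  'f' => row 0
  'n' => row 1
  'b' => row 2
  'j' => row 1
  'g' => row 0
  'e' => row 1
Rows:
  Row 0: "kfg"
  Row 1: "jnnje"
  Row 2: "gb"
First row length: 3

3


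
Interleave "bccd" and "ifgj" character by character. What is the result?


Interleaving "bccd" and "ifgj":
  Position 0: 'b' from first, 'i' from second => "bi"
  Position 1: 'c' from first, 'f' from second => "cf"
  Position 2: 'c' from first, 'g' from second => "cg"
  Position 3: 'd' from first, 'j' from second => "dj"
Result: bicfcgdj

bicfcgdj


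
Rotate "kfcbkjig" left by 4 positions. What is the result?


Input: "kfcbkjig", rotate left by 4
First 4 characters: "kfcb"
Remaining characters: "kjig"
Concatenate remaining + first: "kjig" + "kfcb" = "kjigkfcb"

kjigkfcb


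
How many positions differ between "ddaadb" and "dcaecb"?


Comparing "ddaadb" and "dcaecb" position by position:
  Position 0: 'd' vs 'd' => same
  Position 1: 'd' vs 'c' => DIFFER
  Position 2: 'a' vs 'a' => same
  Position 3: 'a' vs 'e' => DIFFER
  Position 4: 'd' vs 'c' => DIFFER
  Position 5: 'b' vs 'b' => same
Positions that differ: 3

3


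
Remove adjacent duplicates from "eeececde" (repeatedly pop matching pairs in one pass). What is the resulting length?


Input: eeececde
Stack-based adjacent duplicate removal:
  Read 'e': push. Stack: e
  Read 'e': matches stack top 'e' => pop. Stack: (empty)
  Read 'e': push. Stack: e
  Read 'c': push. Stack: ec
  Read 'e': push. Stack: ece
  Read 'c': push. Stack: ecec
  Read 'd': push. Stack: ececd
  Read 'e': push. Stack: ececde
Final stack: "ececde" (length 6)

6


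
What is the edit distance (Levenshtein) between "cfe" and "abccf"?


Computing edit distance: "cfe" -> "abccf"
DP table:
           a    b    c    c    f
      0    1    2    3    4    5
  c   1    1    2    2    3    4
  f   2    2    2    3    3    3
  e   3    3    3    3    4    4
Edit distance = dp[3][5] = 4

4


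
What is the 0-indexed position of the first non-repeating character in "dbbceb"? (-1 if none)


Input: dbbceb
Character frequencies:
  'b': 3
  'c': 1
  'd': 1
  'e': 1
Scanning left to right for freq == 1:
  Position 0 ('d'): unique! => answer = 0

0


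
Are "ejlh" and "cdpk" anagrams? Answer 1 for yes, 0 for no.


Strings: "ejlh", "cdpk"
Sorted first:  ehjl
Sorted second: cdkp
Differ at position 0: 'e' vs 'c' => not anagrams

0


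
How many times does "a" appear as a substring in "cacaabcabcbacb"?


Searching for "a" in "cacaabcabcbacb"
Scanning each position:
  Position 0: "c" => no
  Position 1: "a" => MATCH
  Position 2: "c" => no
  Position 3: "a" => MATCH
  Position 4: "a" => MATCH
  Position 5: "b" => no
  Position 6: "c" => no
  Position 7: "a" => MATCH
  Position 8: "b" => no
  Position 9: "c" => no
  Position 10: "b" => no
  Position 11: "a" => MATCH
  Position 12: "c" => no
  Position 13: "b" => no
Total occurrences: 5

5


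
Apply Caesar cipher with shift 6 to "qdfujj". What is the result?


Caesar cipher: shift "qdfujj" by 6
  'q' (pos 16) + 6 = pos 22 = 'w'
  'd' (pos 3) + 6 = pos 9 = 'j'
  'f' (pos 5) + 6 = pos 11 = 'l'
  'u' (pos 20) + 6 = pos 0 = 'a'
  'j' (pos 9) + 6 = pos 15 = 'p'
  'j' (pos 9) + 6 = pos 15 = 'p'
Result: wjlapp

wjlapp


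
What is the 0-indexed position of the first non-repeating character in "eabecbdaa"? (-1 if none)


Input: eabecbdaa
Character frequencies:
  'a': 3
  'b': 2
  'c': 1
  'd': 1
  'e': 2
Scanning left to right for freq == 1:
  Position 0 ('e'): freq=2, skip
  Position 1 ('a'): freq=3, skip
  Position 2 ('b'): freq=2, skip
  Position 3 ('e'): freq=2, skip
  Position 4 ('c'): unique! => answer = 4

4


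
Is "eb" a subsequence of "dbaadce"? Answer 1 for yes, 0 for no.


Check if "eb" is a subsequence of "dbaadce"
Greedy scan:
  Position 0 ('d'): no match needed
  Position 1 ('b'): no match needed
  Position 2 ('a'): no match needed
  Position 3 ('a'): no match needed
  Position 4 ('d'): no match needed
  Position 5 ('c'): no match needed
  Position 6 ('e'): matches sub[0] = 'e'
Only matched 1/2 characters => not a subsequence

0


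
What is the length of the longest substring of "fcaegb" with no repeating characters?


Input: "fcaegb"
Sliding window (track last position of each char):
  Position 0 ('f'): window [0,0] length 1 -- new best
  Position 1 ('c'): window [0,1] length 2 -- new best
  Position 2 ('a'): window [0,2] length 3 -- new best
  Position 3 ('e'): window [0,3] length 4 -- new best
  Position 4 ('g'): window [0,4] length 5 -- new best
  Position 5 ('b'): window [0,5] length 6 -- new best
Longest substring with no repeats: "fcaegb" with length 6

6


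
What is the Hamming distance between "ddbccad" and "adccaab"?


Comparing "ddbccad" and "adccaab" position by position:
  Position 0: 'd' vs 'a' => differ
  Position 1: 'd' vs 'd' => same
  Position 2: 'b' vs 'c' => differ
  Position 3: 'c' vs 'c' => same
  Position 4: 'c' vs 'a' => differ
  Position 5: 'a' vs 'a' => same
  Position 6: 'd' vs 'b' => differ
Total differences (Hamming distance): 4

4


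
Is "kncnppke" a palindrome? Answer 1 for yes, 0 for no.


Input: kncnppke
Reversed: ekppncnk
  Compare pos 0 ('k') with pos 7 ('e'): MISMATCH
  Compare pos 1 ('n') with pos 6 ('k'): MISMATCH
  Compare pos 2 ('c') with pos 5 ('p'): MISMATCH
  Compare pos 3 ('n') with pos 4 ('p'): MISMATCH
Result: not a palindrome

0


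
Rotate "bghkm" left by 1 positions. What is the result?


Input: "bghkm", rotate left by 1
First 1 characters: "b"
Remaining characters: "ghkm"
Concatenate remaining + first: "ghkm" + "b" = "ghkmb"

ghkmb


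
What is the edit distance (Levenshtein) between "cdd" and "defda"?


Computing edit distance: "cdd" -> "defda"
DP table:
           d    e    f    d    a
      0    1    2    3    4    5
  c   1    1    2    3    4    5
  d   2    1    2    3    3    4
  d   3    2    2    3    3    4
Edit distance = dp[3][5] = 4

4


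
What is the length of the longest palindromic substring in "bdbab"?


Input: "bdbab"
Checking substrings for palindromes:
  [0:3] "bdb" (len 3) => palindrome
  [2:5] "bab" (len 3) => palindrome
Longest palindromic substring: "bdb" with length 3

3


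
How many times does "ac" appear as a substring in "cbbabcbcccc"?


Searching for "ac" in "cbbabcbcccc"
Scanning each position:
  Position 0: "cb" => no
  Position 1: "bb" => no
  Position 2: "ba" => no
  Position 3: "ab" => no
  Position 4: "bc" => no
  Position 5: "cb" => no
  Position 6: "bc" => no
  Position 7: "cc" => no
  Position 8: "cc" => no
  Position 9: "cc" => no
Total occurrences: 0

0


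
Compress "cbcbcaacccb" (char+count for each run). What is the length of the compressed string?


Input: cbcbcaacccb
Runs:
  'c' x 1 => "c1"
  'b' x 1 => "b1"
  'c' x 1 => "c1"
  'b' x 1 => "b1"
  'c' x 1 => "c1"
  'a' x 2 => "a2"
  'c' x 3 => "c3"
  'b' x 1 => "b1"
Compressed: "c1b1c1b1c1a2c3b1"
Compressed length: 16

16


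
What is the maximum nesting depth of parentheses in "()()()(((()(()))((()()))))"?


Input: "()()()(((()(()))((()()))))"
Tracking depth:
  Position 0 '(': depth becomes 1
  Position 1 ')': depth becomes 0
  Position 2 '(': depth becomes 1
  Position 3 ')': depth becomes 0
  Position 4 '(': depth becomes 1
  Position 5 ')': depth becomes 0
  Position 6 '(': depth becomes 1
  Position 7 '(': depth becomes 2
  Position 8 '(': depth becomes 3
  Position 9 '(': depth becomes 4
  Position 10 ')': depth becomes 3
  Position 11 '(': depth becomes 4
  Position 12 '(': depth becomes 5
  Position 13 ')': depth becomes 4
  Position 14 ')': depth becomes 3
  Position 15 ')': depth becomes 2
  Position 16 '(': depth becomes 3
  Position 17 '(': depth becomes 4
  Position 18 '(': depth becomes 5
  Position 19 ')': depth becomes 4
  Position 20 '(': depth becomes 5
  Position 21 ')': depth becomes 4
  Position 22 ')': depth becomes 3
  Position 23 ')': depth becomes 2
  Position 24 ')': depth becomes 1
  Position 25 ')': depth becomes 0
Maximum depth reached: 5

5


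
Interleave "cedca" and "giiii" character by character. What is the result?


Interleaving "cedca" and "giiii":
  Position 0: 'c' from first, 'g' from second => "cg"
  Position 1: 'e' from first, 'i' from second => "ei"
  Position 2: 'd' from first, 'i' from second => "di"
  Position 3: 'c' from first, 'i' from second => "ci"
  Position 4: 'a' from first, 'i' from second => "ai"
Result: cgeidiciai

cgeidiciai


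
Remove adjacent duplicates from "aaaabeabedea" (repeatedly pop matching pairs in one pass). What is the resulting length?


Input: aaaabeabedea
Stack-based adjacent duplicate removal:
  Read 'a': push. Stack: a
  Read 'a': matches stack top 'a' => pop. Stack: (empty)
  Read 'a': push. Stack: a
  Read 'a': matches stack top 'a' => pop. Stack: (empty)
  Read 'b': push. Stack: b
  Read 'e': push. Stack: be
  Read 'a': push. Stack: bea
  Read 'b': push. Stack: beab
  Read 'e': push. Stack: beabe
  Read 'd': push. Stack: beabed
  Read 'e': push. Stack: beabede
  Read 'a': push. Stack: beabedea
Final stack: "beabedea" (length 8)

8


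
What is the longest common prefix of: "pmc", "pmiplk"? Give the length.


Words: pmc, pmiplk
  Position 0: all 'p' => match
  Position 1: all 'm' => match
  Position 2: ('c', 'i') => mismatch, stop
LCP = "pm" (length 2)

2


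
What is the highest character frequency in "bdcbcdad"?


Input: bdcbcdad
Character counts:
  'a': 1
  'b': 2
  'c': 2
  'd': 3
Maximum frequency: 3

3


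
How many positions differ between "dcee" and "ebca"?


Comparing "dcee" and "ebca" position by position:
  Position 0: 'd' vs 'e' => DIFFER
  Position 1: 'c' vs 'b' => DIFFER
  Position 2: 'e' vs 'c' => DIFFER
  Position 3: 'e' vs 'a' => DIFFER
Positions that differ: 4

4


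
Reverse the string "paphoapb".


Input: paphoapb
Reading characters right to left:
  Position 7: 'b'
  Position 6: 'p'
  Position 5: 'a'
  Position 4: 'o'
  Position 3: 'h'
  Position 2: 'p'
  Position 1: 'a'
  Position 0: 'p'
Reversed: bpaohpap

bpaohpap


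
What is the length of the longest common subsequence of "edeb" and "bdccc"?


LCS of "edeb" and "bdccc"
DP table:
           b    d    c    c    c
      0    0    0    0    0    0
  e   0    0    0    0    0    0
  d   0    0    1    1    1    1
  e   0    0    1    1    1    1
  b   0    1    1    1    1    1
LCS length = dp[4][5] = 1

1


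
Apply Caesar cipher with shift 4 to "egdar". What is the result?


Caesar cipher: shift "egdar" by 4
  'e' (pos 4) + 4 = pos 8 = 'i'
  'g' (pos 6) + 4 = pos 10 = 'k'
  'd' (pos 3) + 4 = pos 7 = 'h'
  'a' (pos 0) + 4 = pos 4 = 'e'
  'r' (pos 17) + 4 = pos 21 = 'v'
Result: ikhev

ikhev


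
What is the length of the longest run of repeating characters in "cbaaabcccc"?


Input: "cbaaabcccc"
Scanning for longest run:
  Position 1 ('b'): new char, reset run to 1
  Position 2 ('a'): new char, reset run to 1
  Position 3 ('a'): continues run of 'a', length=2
  Position 4 ('a'): continues run of 'a', length=3
  Position 5 ('b'): new char, reset run to 1
  Position 6 ('c'): new char, reset run to 1
  Position 7 ('c'): continues run of 'c', length=2
  Position 8 ('c'): continues run of 'c', length=3
  Position 9 ('c'): continues run of 'c', length=4
Longest run: 'c' with length 4

4


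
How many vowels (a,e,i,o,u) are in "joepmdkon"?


Input: joepmdkon
Checking each character:
  'j' at position 0: consonant
  'o' at position 1: vowel (running total: 1)
  'e' at position 2: vowel (running total: 2)
  'p' at position 3: consonant
  'm' at position 4: consonant
  'd' at position 5: consonant
  'k' at position 6: consonant
  'o' at position 7: vowel (running total: 3)
  'n' at position 8: consonant
Total vowels: 3

3


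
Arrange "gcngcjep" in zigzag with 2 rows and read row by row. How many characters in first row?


Zigzag "gcngcjep" into 2 rows:
Placing characters:
  'g' => row 0
  'c' => row 1
  'n' => row 0
  'g' => row 1
  'c' => row 0
  'j' => row 1
  'e' => row 0
  'p' => row 1
Rows:
  Row 0: "gnce"
  Row 1: "cgjp"
First row length: 4

4


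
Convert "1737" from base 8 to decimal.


Input: "1737" in base 8
Positional expansion:
  Digit '1' (value 1) x 8^3 = 512
  Digit '7' (value 7) x 8^2 = 448
  Digit '3' (value 3) x 8^1 = 24
  Digit '7' (value 7) x 8^0 = 7
Sum = 991

991


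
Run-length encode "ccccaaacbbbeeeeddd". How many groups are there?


Input: ccccaaacbbbeeeeddd
Scanning for consecutive runs:
  Group 1: 'c' x 4 (positions 0-3)
  Group 2: 'a' x 3 (positions 4-6)
  Group 3: 'c' x 1 (positions 7-7)
  Group 4: 'b' x 3 (positions 8-10)
  Group 5: 'e' x 4 (positions 11-14)
  Group 6: 'd' x 3 (positions 15-17)
Total groups: 6

6


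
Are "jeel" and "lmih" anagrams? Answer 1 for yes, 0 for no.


Strings: "jeel", "lmih"
Sorted first:  eejl
Sorted second: hilm
Differ at position 0: 'e' vs 'h' => not anagrams

0


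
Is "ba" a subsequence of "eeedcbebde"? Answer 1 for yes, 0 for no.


Check if "ba" is a subsequence of "eeedcbebde"
Greedy scan:
  Position 0 ('e'): no match needed
  Position 1 ('e'): no match needed
  Position 2 ('e'): no match needed
  Position 3 ('d'): no match needed
  Position 4 ('c'): no match needed
  Position 5 ('b'): matches sub[0] = 'b'
  Position 6 ('e'): no match needed
  Position 7 ('b'): no match needed
  Position 8 ('d'): no match needed
  Position 9 ('e'): no match needed
Only matched 1/2 characters => not a subsequence

0
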